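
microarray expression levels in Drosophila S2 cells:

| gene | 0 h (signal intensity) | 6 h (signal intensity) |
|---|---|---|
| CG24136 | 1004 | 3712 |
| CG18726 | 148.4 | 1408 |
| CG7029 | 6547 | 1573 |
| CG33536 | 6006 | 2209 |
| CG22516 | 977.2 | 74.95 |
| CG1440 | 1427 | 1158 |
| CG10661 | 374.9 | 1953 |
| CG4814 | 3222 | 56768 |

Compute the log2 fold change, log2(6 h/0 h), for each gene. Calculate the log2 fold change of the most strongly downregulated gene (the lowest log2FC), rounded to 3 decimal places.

-3.705

log2(3712/1004) = 1.886  (CG24136)
log2(1408/148.4) = 3.246  (CG18726)
log2(1573/6547) = -2.057  (CG7029)
log2(2209/6006) = -1.443  (CG33536)
log2(74.95/977.2) = -3.705  (CG22516)
log2(1158/1427) = -0.301  (CG1440)
log2(1953/374.9) = 2.381  (CG10661)
log2(56768/3222) = 4.139  (CG4814)
CG22516 is most strongly downregulated.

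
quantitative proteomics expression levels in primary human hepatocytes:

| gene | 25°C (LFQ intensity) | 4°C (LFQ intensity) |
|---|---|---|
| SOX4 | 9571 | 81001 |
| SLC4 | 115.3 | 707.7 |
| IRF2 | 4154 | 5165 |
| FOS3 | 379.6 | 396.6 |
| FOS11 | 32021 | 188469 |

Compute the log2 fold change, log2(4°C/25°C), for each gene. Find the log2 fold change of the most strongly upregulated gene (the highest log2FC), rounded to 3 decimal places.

3.081

log2(81001/9571) = 3.081  (SOX4)
log2(707.7/115.3) = 2.618  (SLC4)
log2(5165/4154) = 0.314  (IRF2)
log2(396.6/379.6) = 0.063  (FOS3)
log2(188469/32021) = 2.557  (FOS11)
SOX4 is most strongly upregulated.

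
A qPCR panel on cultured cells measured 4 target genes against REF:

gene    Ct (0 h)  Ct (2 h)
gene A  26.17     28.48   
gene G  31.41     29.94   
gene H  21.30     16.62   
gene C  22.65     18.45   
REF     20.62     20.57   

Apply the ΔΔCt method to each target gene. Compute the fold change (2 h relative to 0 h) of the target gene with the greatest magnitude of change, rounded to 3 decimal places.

24.761

gene A: ΔΔCt = (28.48−20.57) − (26.17−20.62) = 7.91 − 5.55 = 2.36; fold change = 2^-2.36 = 0.195
gene G: ΔΔCt = (29.94−20.57) − (31.41−20.62) = 9.37 − 10.79 = -1.42; fold change = 2^1.42 = 2.676
gene H: ΔΔCt = (16.62−20.57) − (21.30−20.62) = -3.95 − 0.68 = -4.63; fold change = 2^4.63 = 24.761
gene C: ΔΔCt = (18.45−20.57) − (22.65−20.62) = -2.12 − 2.03 = -4.15; fold change = 2^4.15 = 17.753
gene H has the largest |ΔΔCt| = 4.63.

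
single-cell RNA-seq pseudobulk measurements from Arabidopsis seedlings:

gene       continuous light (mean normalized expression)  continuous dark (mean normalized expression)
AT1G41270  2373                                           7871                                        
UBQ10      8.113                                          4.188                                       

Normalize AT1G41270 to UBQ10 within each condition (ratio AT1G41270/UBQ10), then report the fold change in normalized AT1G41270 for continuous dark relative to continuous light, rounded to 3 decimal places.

6.426

AT1G41270/UBQ10 (continuous light) = 2373 / 8.113 = 292.49
AT1G41270/UBQ10 (continuous dark) = 7871 / 4.188 = 1879.4
Fold change = 1879.4 / 292.49 = 6.4255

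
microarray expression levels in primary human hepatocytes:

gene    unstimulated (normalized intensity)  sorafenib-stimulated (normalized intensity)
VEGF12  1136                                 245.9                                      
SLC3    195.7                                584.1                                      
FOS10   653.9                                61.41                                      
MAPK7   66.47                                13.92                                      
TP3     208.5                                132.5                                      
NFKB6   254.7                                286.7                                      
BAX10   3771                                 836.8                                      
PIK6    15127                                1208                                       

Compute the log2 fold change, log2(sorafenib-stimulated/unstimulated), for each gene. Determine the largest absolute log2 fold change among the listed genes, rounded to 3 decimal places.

3.646

log2(245.9/1136) = -2.208  (VEGF12)
log2(584.1/195.7) = 1.578  (SLC3)
log2(61.41/653.9) = -3.413  (FOS10)
log2(13.92/66.47) = -2.256  (MAPK7)
log2(132.5/208.5) = -0.654  (TP3)
log2(286.7/254.7) = 0.171  (NFKB6)
log2(836.8/3771) = -2.172  (BAX10)
log2(1208/15127) = -3.646  (PIK6)
The largest magnitude belongs to PIK6.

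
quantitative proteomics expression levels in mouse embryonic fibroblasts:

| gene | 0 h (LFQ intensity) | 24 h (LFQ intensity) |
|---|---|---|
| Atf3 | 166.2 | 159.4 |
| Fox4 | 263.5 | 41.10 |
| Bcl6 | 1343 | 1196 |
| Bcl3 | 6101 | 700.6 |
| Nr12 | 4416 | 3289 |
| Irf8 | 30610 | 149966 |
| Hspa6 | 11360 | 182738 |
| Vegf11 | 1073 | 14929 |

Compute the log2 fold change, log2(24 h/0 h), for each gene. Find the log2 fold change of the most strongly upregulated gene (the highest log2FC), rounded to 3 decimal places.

4.008

log2(159.4/166.2) = -0.060  (Atf3)
log2(41.10/263.5) = -2.681  (Fox4)
log2(1196/1343) = -0.167  (Bcl6)
log2(700.6/6101) = -3.122  (Bcl3)
log2(3289/4416) = -0.425  (Nr12)
log2(149966/30610) = 2.293  (Irf8)
log2(182738/11360) = 4.008  (Hspa6)
log2(14929/1073) = 3.798  (Vegf11)
Hspa6 is most strongly upregulated.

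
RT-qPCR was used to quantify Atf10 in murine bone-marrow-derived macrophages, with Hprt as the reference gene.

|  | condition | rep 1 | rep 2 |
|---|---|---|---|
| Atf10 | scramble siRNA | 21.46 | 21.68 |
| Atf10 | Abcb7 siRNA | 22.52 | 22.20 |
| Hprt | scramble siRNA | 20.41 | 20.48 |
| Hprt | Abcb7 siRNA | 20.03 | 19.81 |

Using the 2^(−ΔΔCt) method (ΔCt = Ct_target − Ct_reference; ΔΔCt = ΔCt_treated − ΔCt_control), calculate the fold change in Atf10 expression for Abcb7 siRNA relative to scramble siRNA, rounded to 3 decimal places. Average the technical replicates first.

Mean Ct: Atf10 scramble siRNA 21.570; Atf10 Abcb7 siRNA 22.360; Hprt scramble siRNA 20.445; Hprt Abcb7 siRNA 19.920
ΔCt(scramble siRNA) = 21.570 − 20.445 = 1.125
ΔCt(Abcb7 siRNA) = 22.360 − 19.920 = 2.440
ΔΔCt = 2.440 − 1.125 = 1.315
Fold change = 2^(−1.315) = 0.4019

0.402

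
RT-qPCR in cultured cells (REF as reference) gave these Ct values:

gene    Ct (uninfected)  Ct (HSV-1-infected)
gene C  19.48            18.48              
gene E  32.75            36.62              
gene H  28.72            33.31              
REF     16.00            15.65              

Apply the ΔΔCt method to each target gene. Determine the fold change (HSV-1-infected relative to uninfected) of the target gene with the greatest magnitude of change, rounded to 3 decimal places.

0.033

gene C: ΔΔCt = (18.48−15.65) − (19.48−16.00) = 2.83 − 3.48 = -0.65; fold change = 2^0.65 = 1.569
gene E: ΔΔCt = (36.62−15.65) − (32.75−16.00) = 20.97 − 16.75 = 4.22; fold change = 2^-4.22 = 0.054
gene H: ΔΔCt = (33.31−15.65) − (28.72−16.00) = 17.66 − 12.72 = 4.94; fold change = 2^-4.94 = 0.033
gene H has the largest |ΔΔCt| = 4.94.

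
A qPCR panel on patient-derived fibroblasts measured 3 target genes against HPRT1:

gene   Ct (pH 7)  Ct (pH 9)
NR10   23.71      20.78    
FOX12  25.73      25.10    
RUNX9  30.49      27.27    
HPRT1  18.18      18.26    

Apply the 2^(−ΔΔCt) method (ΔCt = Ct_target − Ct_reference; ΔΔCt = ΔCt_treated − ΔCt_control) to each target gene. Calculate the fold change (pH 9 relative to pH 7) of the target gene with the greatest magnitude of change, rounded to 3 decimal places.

9.849

NR10: ΔΔCt = (20.78−18.26) − (23.71−18.18) = 2.52 − 5.53 = -3.01; fold change = 2^3.01 = 8.056
FOX12: ΔΔCt = (25.10−18.26) − (25.73−18.18) = 6.84 − 7.55 = -0.71; fold change = 2^0.71 = 1.636
RUNX9: ΔΔCt = (27.27−18.26) − (30.49−18.18) = 9.01 − 12.31 = -3.30; fold change = 2^3.30 = 9.849
RUNX9 has the largest |ΔΔCt| = 3.30.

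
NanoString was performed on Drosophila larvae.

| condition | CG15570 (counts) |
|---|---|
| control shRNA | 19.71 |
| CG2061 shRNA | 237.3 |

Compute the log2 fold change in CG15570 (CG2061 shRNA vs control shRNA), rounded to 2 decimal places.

3.59

Fold change = 237.3 / 19.71 = 12.0396
log2(12.0396) = 3.590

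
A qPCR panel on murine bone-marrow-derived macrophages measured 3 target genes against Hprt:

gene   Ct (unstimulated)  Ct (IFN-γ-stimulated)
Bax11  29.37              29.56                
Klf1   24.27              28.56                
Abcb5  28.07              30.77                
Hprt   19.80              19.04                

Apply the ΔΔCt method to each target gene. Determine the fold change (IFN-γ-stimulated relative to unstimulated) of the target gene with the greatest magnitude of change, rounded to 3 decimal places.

Bax11: ΔΔCt = (29.56−19.04) − (29.37−19.80) = 10.52 − 9.57 = 0.95; fold change = 2^-0.95 = 0.518
Klf1: ΔΔCt = (28.56−19.04) − (24.27−19.80) = 9.52 − 4.47 = 5.05; fold change = 2^-5.05 = 0.030
Abcb5: ΔΔCt = (30.77−19.04) − (28.07−19.80) = 11.73 − 8.27 = 3.46; fold change = 2^-3.46 = 0.091
Klf1 has the largest |ΔΔCt| = 5.05.

0.030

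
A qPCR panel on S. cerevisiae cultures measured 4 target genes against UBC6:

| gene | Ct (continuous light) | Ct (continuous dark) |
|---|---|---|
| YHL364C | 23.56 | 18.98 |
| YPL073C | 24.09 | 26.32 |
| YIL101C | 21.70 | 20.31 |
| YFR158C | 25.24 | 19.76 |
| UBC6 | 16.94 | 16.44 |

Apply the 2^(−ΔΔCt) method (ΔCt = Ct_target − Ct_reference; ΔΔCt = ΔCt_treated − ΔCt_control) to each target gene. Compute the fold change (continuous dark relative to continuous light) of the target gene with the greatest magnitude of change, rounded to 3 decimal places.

31.559

YHL364C: ΔΔCt = (18.98−16.44) − (23.56−16.94) = 2.54 − 6.62 = -4.08; fold change = 2^4.08 = 16.912
YPL073C: ΔΔCt = (26.32−16.44) − (24.09−16.94) = 9.88 − 7.15 = 2.73; fold change = 2^-2.73 = 0.151
YIL101C: ΔΔCt = (20.31−16.44) − (21.70−16.94) = 3.87 − 4.76 = -0.89; fold change = 2^0.89 = 1.853
YFR158C: ΔΔCt = (19.76−16.44) − (25.24−16.94) = 3.32 − 8.30 = -4.98; fold change = 2^4.98 = 31.559
YFR158C has the largest |ΔΔCt| = 4.98.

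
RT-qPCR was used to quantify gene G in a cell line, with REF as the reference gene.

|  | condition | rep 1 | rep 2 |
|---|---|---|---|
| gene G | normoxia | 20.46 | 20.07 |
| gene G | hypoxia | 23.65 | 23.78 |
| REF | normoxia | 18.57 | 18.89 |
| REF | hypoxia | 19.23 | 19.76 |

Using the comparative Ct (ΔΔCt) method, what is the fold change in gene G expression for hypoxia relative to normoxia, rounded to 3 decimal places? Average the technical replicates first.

Mean Ct: gene G normoxia 20.265; gene G hypoxia 23.715; REF normoxia 18.730; REF hypoxia 19.495
ΔCt(normoxia) = 20.265 − 18.730 = 1.535
ΔCt(hypoxia) = 23.715 − 19.495 = 4.220
ΔΔCt = 4.220 − 1.535 = 2.685
Fold change = 2^(−2.685) = 0.1555

0.156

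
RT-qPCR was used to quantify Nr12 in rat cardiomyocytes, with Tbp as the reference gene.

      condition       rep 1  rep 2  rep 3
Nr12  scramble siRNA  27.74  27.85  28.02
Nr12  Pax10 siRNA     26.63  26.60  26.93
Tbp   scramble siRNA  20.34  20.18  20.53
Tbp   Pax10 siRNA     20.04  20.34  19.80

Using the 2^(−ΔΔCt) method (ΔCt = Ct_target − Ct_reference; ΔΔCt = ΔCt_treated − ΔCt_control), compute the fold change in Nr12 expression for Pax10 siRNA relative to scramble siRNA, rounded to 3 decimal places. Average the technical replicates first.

Mean Ct: Nr12 scramble siRNA 27.870; Nr12 Pax10 siRNA 26.720; Tbp scramble siRNA 20.350; Tbp Pax10 siRNA 20.060
ΔCt(scramble siRNA) = 27.870 − 20.350 = 7.520
ΔCt(Pax10 siRNA) = 26.720 − 20.060 = 6.660
ΔΔCt = 6.660 − 7.520 = -0.860
Fold change = 2^(−(-0.860)) = 2^0.860 = 1.8150

1.815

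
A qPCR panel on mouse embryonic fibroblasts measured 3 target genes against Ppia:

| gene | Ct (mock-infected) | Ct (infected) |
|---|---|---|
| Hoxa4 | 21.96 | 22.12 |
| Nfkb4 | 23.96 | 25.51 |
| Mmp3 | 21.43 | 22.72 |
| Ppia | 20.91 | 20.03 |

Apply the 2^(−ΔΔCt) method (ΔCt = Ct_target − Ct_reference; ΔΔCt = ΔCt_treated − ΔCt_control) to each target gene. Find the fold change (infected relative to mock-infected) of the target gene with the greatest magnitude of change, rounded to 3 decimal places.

0.186

Hoxa4: ΔΔCt = (22.12−20.03) − (21.96−20.91) = 2.09 − 1.05 = 1.04; fold change = 2^-1.04 = 0.486
Nfkb4: ΔΔCt = (25.51−20.03) − (23.96−20.91) = 5.48 − 3.05 = 2.43; fold change = 2^-2.43 = 0.186
Mmp3: ΔΔCt = (22.72−20.03) − (21.43−20.91) = 2.69 − 0.52 = 2.17; fold change = 2^-2.17 = 0.222
Nfkb4 has the largest |ΔΔCt| = 2.43.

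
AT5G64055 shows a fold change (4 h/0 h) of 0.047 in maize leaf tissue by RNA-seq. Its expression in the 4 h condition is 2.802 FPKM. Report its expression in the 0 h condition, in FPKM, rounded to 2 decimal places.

59.62

0 h expression = 2.802 / 0.047 = 59.62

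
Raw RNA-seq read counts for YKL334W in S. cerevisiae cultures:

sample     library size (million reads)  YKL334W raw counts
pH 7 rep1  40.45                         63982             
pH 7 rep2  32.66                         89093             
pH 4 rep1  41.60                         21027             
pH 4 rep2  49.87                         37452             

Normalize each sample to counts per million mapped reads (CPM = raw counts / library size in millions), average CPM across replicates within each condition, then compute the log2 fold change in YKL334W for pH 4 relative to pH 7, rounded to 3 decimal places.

CPM(pH 7 rep1) = 63982 / 40.45 = 1581.7553
CPM(pH 7 rep2) = 89093 / 32.66 = 2727.8934
CPM(pH 4 rep1) = 21027 / 41.60 = 505.4567
CPM(pH 4 rep2) = 37452 / 49.87 = 750.9926
mean CPM(pH 7) = 2154.8244; mean CPM(pH 4) = 628.2247
Fold change = 628.2247 / 2154.8244 = 0.29154
log2(0.29154) = -1.7782

-1.778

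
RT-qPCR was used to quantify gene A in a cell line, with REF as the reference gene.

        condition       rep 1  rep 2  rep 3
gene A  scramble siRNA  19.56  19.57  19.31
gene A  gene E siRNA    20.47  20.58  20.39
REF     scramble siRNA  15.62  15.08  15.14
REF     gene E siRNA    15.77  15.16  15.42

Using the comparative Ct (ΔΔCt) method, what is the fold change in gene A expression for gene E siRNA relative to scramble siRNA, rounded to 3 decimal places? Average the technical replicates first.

Mean Ct: gene A scramble siRNA 19.480; gene A gene E siRNA 20.480; REF scramble siRNA 15.280; REF gene E siRNA 15.450
ΔCt(scramble siRNA) = 19.480 − 15.280 = 4.200
ΔCt(gene E siRNA) = 20.480 − 15.450 = 5.030
ΔΔCt = 5.030 − 4.200 = 0.830
Fold change = 2^(−0.830) = 0.5625

0.563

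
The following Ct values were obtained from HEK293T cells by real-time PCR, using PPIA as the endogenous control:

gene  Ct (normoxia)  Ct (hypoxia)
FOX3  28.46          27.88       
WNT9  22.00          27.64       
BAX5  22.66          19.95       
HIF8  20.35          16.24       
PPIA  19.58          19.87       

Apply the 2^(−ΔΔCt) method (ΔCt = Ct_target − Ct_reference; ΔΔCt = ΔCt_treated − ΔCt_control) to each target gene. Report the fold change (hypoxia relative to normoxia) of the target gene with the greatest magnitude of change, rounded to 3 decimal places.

FOX3: ΔΔCt = (27.88−19.87) − (28.46−19.58) = 8.01 − 8.88 = -0.87; fold change = 2^0.87 = 1.828
WNT9: ΔΔCt = (27.64−19.87) − (22.00−19.58) = 7.77 − 2.42 = 5.35; fold change = 2^-5.35 = 0.025
BAX5: ΔΔCt = (19.95−19.87) − (22.66−19.58) = 0.08 − 3.08 = -3.00; fold change = 2^3.00 = 8.000
HIF8: ΔΔCt = (16.24−19.87) − (20.35−19.58) = -3.63 − 0.77 = -4.40; fold change = 2^4.40 = 21.112
WNT9 has the largest |ΔΔCt| = 5.35.

0.025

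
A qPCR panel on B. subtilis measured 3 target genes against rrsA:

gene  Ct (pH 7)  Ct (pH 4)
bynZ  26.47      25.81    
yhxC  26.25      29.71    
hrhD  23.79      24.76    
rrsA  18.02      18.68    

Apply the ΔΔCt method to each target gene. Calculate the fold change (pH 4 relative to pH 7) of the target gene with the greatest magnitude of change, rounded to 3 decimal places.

0.144

bynZ: ΔΔCt = (25.81−18.68) − (26.47−18.02) = 7.13 − 8.45 = -1.32; fold change = 2^1.32 = 2.497
yhxC: ΔΔCt = (29.71−18.68) − (26.25−18.02) = 11.03 − 8.23 = 2.80; fold change = 2^-2.80 = 0.144
hrhD: ΔΔCt = (24.76−18.68) − (23.79−18.02) = 6.08 − 5.77 = 0.31; fold change = 2^-0.31 = 0.807
yhxC has the largest |ΔΔCt| = 2.80.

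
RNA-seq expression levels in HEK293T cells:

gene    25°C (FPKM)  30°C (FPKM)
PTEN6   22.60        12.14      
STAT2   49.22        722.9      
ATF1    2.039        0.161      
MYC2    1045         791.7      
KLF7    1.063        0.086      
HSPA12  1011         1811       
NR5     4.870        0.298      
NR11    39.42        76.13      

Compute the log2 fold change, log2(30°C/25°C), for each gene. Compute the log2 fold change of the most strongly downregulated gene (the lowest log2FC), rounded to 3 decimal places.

-4.031

log2(12.14/22.60) = -0.897  (PTEN6)
log2(722.9/49.22) = 3.876  (STAT2)
log2(0.161/2.039) = -3.663  (ATF1)
log2(791.7/1045) = -0.400  (MYC2)
log2(0.086/1.063) = -3.628  (KLF7)
log2(1811/1011) = 0.841  (HSPA12)
log2(0.298/4.870) = -4.031  (NR5)
log2(76.13/39.42) = 0.950  (NR11)
NR5 is most strongly downregulated.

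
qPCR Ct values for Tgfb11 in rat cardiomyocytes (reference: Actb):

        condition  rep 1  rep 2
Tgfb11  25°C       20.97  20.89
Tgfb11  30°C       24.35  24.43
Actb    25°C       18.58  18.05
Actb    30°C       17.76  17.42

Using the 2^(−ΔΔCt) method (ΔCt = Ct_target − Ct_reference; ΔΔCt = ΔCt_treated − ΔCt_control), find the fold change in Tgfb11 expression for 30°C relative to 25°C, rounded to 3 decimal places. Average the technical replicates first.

Mean Ct: Tgfb11 25°C 20.930; Tgfb11 30°C 24.390; Actb 25°C 18.315; Actb 30°C 17.590
ΔCt(25°C) = 20.930 − 18.315 = 2.615
ΔCt(30°C) = 24.390 − 17.590 = 6.800
ΔΔCt = 6.800 − 2.615 = 4.185
Fold change = 2^(−4.185) = 0.0550

0.055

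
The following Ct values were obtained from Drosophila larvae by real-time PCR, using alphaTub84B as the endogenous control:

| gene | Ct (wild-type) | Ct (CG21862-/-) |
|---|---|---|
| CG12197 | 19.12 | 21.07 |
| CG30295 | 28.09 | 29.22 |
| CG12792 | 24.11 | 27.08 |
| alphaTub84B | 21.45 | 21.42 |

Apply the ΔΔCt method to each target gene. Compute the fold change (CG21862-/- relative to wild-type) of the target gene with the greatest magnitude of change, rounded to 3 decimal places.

CG12197: ΔΔCt = (21.07−21.42) − (19.12−21.45) = -0.35 − (-2.33) = 1.98; fold change = 2^-1.98 = 0.253
CG30295: ΔΔCt = (29.22−21.42) − (28.09−21.45) = 7.80 − 6.64 = 1.16; fold change = 2^-1.16 = 0.448
CG12792: ΔΔCt = (27.08−21.42) − (24.11−21.45) = 5.66 − 2.66 = 3.00; fold change = 2^-3.00 = 0.125
CG12792 has the largest |ΔΔCt| = 3.00.

0.125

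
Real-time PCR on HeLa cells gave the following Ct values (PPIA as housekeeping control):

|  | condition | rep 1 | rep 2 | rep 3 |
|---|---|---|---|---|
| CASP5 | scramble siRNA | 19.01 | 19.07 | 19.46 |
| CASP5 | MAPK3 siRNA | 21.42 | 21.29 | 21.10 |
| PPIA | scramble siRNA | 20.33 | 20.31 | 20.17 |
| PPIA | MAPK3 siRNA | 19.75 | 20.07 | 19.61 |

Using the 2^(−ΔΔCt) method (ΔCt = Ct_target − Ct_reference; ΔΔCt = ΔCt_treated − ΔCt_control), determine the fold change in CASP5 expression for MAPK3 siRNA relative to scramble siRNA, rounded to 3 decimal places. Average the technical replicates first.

Mean Ct: CASP5 scramble siRNA 19.180; CASP5 MAPK3 siRNA 21.270; PPIA scramble siRNA 20.270; PPIA MAPK3 siRNA 19.810
ΔCt(scramble siRNA) = 19.180 − 20.270 = -1.090
ΔCt(MAPK3 siRNA) = 21.270 − 19.810 = 1.460
ΔΔCt = 1.460 − (-1.090) = 2.550
Fold change = 2^(−2.550) = 0.1708

0.171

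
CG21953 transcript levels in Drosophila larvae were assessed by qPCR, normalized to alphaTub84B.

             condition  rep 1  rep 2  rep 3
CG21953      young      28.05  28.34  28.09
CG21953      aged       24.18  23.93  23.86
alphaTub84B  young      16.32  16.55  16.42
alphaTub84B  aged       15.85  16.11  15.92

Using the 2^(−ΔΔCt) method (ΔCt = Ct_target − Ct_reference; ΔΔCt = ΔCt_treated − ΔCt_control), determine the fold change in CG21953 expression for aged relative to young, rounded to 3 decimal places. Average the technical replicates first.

Mean Ct: CG21953 young 28.160; CG21953 aged 23.990; alphaTub84B young 16.430; alphaTub84B aged 15.960
ΔCt(young) = 28.160 − 16.430 = 11.730
ΔCt(aged) = 23.990 − 15.960 = 8.030
ΔΔCt = 8.030 − 11.730 = -3.700
Fold change = 2^(−(-3.700)) = 2^3.700 = 12.9960

12.996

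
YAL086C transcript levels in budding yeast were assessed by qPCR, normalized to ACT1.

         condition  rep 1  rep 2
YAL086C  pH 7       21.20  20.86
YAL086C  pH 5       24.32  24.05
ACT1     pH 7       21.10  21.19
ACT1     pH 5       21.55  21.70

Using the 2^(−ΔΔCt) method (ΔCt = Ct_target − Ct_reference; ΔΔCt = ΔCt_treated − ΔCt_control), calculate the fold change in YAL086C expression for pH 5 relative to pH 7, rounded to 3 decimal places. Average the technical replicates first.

0.157

Mean Ct: YAL086C pH 7 21.030; YAL086C pH 5 24.185; ACT1 pH 7 21.145; ACT1 pH 5 21.625
ΔCt(pH 7) = 21.030 − 21.145 = -0.115
ΔCt(pH 5) = 24.185 − 21.625 = 2.560
ΔΔCt = 2.560 − (-0.115) = 2.675
Fold change = 2^(−2.675) = 0.1566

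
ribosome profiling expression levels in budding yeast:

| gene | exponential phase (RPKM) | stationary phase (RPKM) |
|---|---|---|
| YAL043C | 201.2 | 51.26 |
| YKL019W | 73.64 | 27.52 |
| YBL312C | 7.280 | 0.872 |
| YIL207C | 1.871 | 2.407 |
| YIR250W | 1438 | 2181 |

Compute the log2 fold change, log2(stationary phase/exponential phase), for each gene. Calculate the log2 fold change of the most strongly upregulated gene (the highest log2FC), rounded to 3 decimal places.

log2(51.26/201.2) = -1.973  (YAL043C)
log2(27.52/73.64) = -1.420  (YKL019W)
log2(0.872/7.280) = -3.062  (YBL312C)
log2(2.407/1.871) = 0.363  (YIL207C)
log2(2181/1438) = 0.601  (YIR250W)
YIR250W is most strongly upregulated.

0.601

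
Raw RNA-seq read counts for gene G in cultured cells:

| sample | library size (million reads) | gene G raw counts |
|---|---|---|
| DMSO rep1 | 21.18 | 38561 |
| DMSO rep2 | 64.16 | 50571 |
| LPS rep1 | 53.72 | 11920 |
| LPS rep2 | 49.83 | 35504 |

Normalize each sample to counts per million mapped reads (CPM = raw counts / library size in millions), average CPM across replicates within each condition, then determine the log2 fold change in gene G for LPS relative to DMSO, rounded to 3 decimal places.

-1.481

CPM(DMSO rep1) = 38561 / 21.18 = 1820.6327
CPM(DMSO rep2) = 50571 / 64.16 = 788.2014
CPM(LPS rep1) = 11920 / 53.72 = 221.8913
CPM(LPS rep2) = 35504 / 49.83 = 712.5025
mean CPM(DMSO) = 1304.4170; mean CPM(LPS) = 467.1969
Fold change = 467.1969 / 1304.4170 = 0.35817
log2(0.35817) = -1.4813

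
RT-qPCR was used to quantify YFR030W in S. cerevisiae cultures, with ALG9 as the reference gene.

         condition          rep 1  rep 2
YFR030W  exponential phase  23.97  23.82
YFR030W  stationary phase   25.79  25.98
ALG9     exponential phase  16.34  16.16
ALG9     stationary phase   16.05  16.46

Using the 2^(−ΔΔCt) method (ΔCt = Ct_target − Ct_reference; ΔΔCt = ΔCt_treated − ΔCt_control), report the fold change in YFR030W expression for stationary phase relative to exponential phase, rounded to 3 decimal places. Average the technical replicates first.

Mean Ct: YFR030W exponential phase 23.895; YFR030W stationary phase 25.885; ALG9 exponential phase 16.250; ALG9 stationary phase 16.255
ΔCt(exponential phase) = 23.895 − 16.250 = 7.645
ΔCt(stationary phase) = 25.885 − 16.255 = 9.630
ΔΔCt = 9.630 − 7.645 = 1.985
Fold change = 2^(−1.985) = 0.2526

0.253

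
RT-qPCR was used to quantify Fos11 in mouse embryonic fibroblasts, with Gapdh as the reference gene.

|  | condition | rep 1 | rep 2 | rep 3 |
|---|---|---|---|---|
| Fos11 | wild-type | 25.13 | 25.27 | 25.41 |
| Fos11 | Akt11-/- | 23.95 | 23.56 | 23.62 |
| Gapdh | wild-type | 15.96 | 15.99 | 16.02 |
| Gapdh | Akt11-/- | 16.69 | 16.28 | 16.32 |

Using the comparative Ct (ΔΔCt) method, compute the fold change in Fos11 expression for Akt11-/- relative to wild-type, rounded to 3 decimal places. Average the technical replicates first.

Mean Ct: Fos11 wild-type 25.270; Fos11 Akt11-/- 23.710; Gapdh wild-type 15.990; Gapdh Akt11-/- 16.430
ΔCt(wild-type) = 25.270 − 15.990 = 9.280
ΔCt(Akt11-/-) = 23.710 − 16.430 = 7.280
ΔΔCt = 7.280 − 9.280 = -2.000
Fold change = 2^(−(-2.000)) = 2^2.000 = 4.0000

4.000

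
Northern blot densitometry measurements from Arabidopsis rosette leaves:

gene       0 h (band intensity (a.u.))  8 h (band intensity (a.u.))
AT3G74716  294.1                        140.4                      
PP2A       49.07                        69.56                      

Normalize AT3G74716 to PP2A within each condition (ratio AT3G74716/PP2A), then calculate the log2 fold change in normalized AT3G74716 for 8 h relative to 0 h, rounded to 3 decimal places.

AT3G74716/PP2A (0 h) = 294.1 / 49.07 = 5.9935
AT3G74716/PP2A (8 h) = 140.4 / 69.56 = 2.0184
Fold change = 2.0184 / 5.9935 = 0.3368
log2(0.3368) = -1.5702

-1.570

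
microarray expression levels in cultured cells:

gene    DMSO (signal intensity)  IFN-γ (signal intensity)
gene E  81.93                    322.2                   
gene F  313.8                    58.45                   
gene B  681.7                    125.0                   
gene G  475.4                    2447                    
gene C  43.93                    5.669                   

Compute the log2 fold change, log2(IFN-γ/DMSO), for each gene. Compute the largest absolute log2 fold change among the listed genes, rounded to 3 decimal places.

2.954

log2(322.2/81.93) = 1.975  (gene E)
log2(58.45/313.8) = -2.425  (gene F)
log2(125.0/681.7) = -2.447  (gene B)
log2(2447/475.4) = 2.364  (gene G)
log2(5.669/43.93) = -2.954  (gene C)
The largest magnitude belongs to gene C.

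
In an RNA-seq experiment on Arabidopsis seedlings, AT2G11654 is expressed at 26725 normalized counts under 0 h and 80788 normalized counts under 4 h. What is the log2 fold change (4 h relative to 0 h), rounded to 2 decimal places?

Fold change = 80788 / 26725 = 3.0229
log2(3.0229) = 1.596

1.60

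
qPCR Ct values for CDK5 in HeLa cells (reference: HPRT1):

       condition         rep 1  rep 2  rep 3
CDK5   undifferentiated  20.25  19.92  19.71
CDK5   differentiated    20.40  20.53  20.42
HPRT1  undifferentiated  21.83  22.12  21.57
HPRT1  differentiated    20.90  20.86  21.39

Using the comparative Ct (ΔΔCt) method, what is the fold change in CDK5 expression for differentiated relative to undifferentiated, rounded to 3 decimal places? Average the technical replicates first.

Mean Ct: CDK5 undifferentiated 19.960; CDK5 differentiated 20.450; HPRT1 undifferentiated 21.840; HPRT1 differentiated 21.050
ΔCt(undifferentiated) = 19.960 − 21.840 = -1.880
ΔCt(differentiated) = 20.450 − 21.050 = -0.600
ΔΔCt = -0.600 − (-1.880) = 1.280
Fold change = 2^(−1.280) = 0.4118

0.412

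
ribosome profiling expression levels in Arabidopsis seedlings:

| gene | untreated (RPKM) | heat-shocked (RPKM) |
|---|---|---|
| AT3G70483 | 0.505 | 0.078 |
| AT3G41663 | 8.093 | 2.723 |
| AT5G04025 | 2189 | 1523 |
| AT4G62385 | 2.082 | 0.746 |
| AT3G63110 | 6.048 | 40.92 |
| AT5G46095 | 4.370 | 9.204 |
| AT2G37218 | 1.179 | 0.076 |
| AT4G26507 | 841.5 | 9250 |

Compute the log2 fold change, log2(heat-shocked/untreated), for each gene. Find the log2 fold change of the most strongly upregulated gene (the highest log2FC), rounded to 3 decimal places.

log2(0.078/0.505) = -2.695  (AT3G70483)
log2(2.723/8.093) = -1.571  (AT3G41663)
log2(1523/2189) = -0.523  (AT5G04025)
log2(0.746/2.082) = -1.481  (AT4G62385)
log2(40.92/6.048) = 2.758  (AT3G63110)
log2(9.204/4.370) = 1.075  (AT5G46095)
log2(0.076/1.179) = -3.955  (AT2G37218)
log2(9250/841.5) = 3.458  (AT4G26507)
AT4G26507 is most strongly upregulated.

3.458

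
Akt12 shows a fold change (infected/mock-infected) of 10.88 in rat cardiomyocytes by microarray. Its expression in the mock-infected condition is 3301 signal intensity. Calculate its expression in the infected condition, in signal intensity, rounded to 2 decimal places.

35914.88

infected expression = 3301 × 10.88 = 35914.88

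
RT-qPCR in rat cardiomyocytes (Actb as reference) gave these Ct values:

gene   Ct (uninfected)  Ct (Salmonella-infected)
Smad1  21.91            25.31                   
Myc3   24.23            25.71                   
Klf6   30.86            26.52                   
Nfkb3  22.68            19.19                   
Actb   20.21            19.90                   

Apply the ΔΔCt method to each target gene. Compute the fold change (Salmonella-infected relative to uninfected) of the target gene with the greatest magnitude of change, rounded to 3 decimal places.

Smad1: ΔΔCt = (25.31−19.90) − (21.91−20.21) = 5.41 − 1.70 = 3.71; fold change = 2^-3.71 = 0.076
Myc3: ΔΔCt = (25.71−19.90) − (24.23−20.21) = 5.81 − 4.02 = 1.79; fold change = 2^-1.79 = 0.289
Klf6: ΔΔCt = (26.52−19.90) − (30.86−20.21) = 6.62 − 10.65 = -4.03; fold change = 2^4.03 = 16.336
Nfkb3: ΔΔCt = (19.19−19.90) − (22.68−20.21) = -0.71 − 2.47 = -3.18; fold change = 2^3.18 = 9.063
Klf6 has the largest |ΔΔCt| = 4.03.

16.336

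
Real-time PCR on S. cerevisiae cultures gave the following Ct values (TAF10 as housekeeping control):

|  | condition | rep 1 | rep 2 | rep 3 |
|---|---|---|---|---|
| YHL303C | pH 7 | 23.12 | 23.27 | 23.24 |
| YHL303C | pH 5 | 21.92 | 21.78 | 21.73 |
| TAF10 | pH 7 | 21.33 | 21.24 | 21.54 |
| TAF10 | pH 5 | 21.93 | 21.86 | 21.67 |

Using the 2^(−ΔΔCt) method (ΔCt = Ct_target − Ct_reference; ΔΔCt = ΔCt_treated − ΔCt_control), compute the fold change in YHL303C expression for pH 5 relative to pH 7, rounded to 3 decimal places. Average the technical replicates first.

3.605

Mean Ct: YHL303C pH 7 23.210; YHL303C pH 5 21.810; TAF10 pH 7 21.370; TAF10 pH 5 21.820
ΔCt(pH 7) = 23.210 − 21.370 = 1.840
ΔCt(pH 5) = 21.810 − 21.820 = -0.010
ΔΔCt = -0.010 − 1.840 = -1.850
Fold change = 2^(−(-1.850)) = 2^1.850 = 3.6050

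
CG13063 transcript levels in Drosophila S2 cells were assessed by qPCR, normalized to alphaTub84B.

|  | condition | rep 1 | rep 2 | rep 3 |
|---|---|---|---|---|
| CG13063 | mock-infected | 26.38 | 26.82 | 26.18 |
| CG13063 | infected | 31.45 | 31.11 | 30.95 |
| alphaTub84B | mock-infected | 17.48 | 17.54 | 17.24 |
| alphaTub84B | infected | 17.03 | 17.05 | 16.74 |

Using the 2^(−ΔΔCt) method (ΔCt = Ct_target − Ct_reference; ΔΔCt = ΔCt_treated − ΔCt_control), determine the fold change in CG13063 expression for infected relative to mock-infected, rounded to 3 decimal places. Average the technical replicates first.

0.027

Mean Ct: CG13063 mock-infected 26.460; CG13063 infected 31.170; alphaTub84B mock-infected 17.420; alphaTub84B infected 16.940
ΔCt(mock-infected) = 26.460 − 17.420 = 9.040
ΔCt(infected) = 31.170 − 16.940 = 14.230
ΔΔCt = 14.230 − 9.040 = 5.190
Fold change = 2^(−5.190) = 0.0274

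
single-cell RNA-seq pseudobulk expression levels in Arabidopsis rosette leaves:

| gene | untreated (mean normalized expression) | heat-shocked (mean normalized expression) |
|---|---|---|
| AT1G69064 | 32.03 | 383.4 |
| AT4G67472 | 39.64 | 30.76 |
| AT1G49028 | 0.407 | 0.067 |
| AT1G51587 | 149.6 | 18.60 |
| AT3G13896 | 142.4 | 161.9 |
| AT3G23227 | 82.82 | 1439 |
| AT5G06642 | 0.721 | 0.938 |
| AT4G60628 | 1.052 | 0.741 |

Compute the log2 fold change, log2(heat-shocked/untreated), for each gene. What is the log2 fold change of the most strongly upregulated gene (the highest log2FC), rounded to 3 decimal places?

log2(383.4/32.03) = 3.581  (AT1G69064)
log2(30.76/39.64) = -0.366  (AT4G67472)
log2(0.067/0.407) = -2.603  (AT1G49028)
log2(18.60/149.6) = -3.008  (AT1G51587)
log2(161.9/142.4) = 0.185  (AT3G13896)
log2(1439/82.82) = 4.119  (AT3G23227)
log2(0.938/0.721) = 0.380  (AT5G06642)
log2(0.741/1.052) = -0.506  (AT4G60628)
AT3G23227 is most strongly upregulated.

4.119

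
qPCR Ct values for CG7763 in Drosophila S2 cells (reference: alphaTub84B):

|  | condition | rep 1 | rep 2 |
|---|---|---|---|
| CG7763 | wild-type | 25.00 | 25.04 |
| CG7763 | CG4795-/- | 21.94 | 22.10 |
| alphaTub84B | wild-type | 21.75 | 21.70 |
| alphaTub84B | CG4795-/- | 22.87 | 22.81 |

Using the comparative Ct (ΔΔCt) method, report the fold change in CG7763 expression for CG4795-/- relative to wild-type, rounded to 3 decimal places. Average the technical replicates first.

17.328

Mean Ct: CG7763 wild-type 25.020; CG7763 CG4795-/- 22.020; alphaTub84B wild-type 21.725; alphaTub84B CG4795-/- 22.840
ΔCt(wild-type) = 25.020 − 21.725 = 3.295
ΔCt(CG4795-/-) = 22.020 − 22.840 = -0.820
ΔΔCt = -0.820 − 3.295 = -4.115
Fold change = 2^(−(-4.115)) = 2^4.115 = 17.3276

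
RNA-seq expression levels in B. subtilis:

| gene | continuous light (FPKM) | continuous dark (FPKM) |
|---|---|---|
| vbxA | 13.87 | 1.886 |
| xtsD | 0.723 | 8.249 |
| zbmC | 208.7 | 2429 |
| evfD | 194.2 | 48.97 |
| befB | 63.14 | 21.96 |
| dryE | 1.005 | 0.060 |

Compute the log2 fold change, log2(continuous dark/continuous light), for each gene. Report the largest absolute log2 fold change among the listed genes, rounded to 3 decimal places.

log2(1.886/13.87) = -2.879  (vbxA)
log2(8.249/0.723) = 3.512  (xtsD)
log2(2429/208.7) = 3.541  (zbmC)
log2(48.97/194.2) = -1.988  (evfD)
log2(21.96/63.14) = -1.524  (befB)
log2(0.060/1.005) = -4.066  (dryE)
The largest magnitude belongs to dryE.

4.066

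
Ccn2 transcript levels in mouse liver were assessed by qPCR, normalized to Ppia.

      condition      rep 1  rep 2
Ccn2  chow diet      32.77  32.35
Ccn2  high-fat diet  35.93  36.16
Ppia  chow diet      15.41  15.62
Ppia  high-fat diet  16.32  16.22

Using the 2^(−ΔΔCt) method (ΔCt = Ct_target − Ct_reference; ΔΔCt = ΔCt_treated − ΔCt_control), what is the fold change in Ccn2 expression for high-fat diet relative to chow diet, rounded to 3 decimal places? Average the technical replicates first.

Mean Ct: Ccn2 chow diet 32.560; Ccn2 high-fat diet 36.045; Ppia chow diet 15.515; Ppia high-fat diet 16.270
ΔCt(chow diet) = 32.560 − 15.515 = 17.045
ΔCt(high-fat diet) = 36.045 − 16.270 = 19.775
ΔΔCt = 19.775 − 17.045 = 2.730
Fold change = 2^(−2.730) = 0.1507

0.151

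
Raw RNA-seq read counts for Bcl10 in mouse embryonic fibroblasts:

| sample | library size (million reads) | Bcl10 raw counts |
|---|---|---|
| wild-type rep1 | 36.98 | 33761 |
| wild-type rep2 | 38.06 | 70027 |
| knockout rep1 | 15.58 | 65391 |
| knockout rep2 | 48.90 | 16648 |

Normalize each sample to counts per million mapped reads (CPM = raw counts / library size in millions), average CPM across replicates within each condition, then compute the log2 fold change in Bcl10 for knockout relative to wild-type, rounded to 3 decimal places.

0.721

CPM(wild-type rep1) = 33761 / 36.98 = 912.9529
CPM(wild-type rep2) = 70027 / 38.06 = 1839.9107
CPM(knockout rep1) = 65391 / 15.58 = 4197.1117
CPM(knockout rep2) = 16648 / 48.90 = 340.4499
mean CPM(wild-type) = 1376.4318; mean CPM(knockout) = 2268.7808
Fold change = 2268.7808 / 1376.4318 = 1.64831
log2(1.64831) = 0.7210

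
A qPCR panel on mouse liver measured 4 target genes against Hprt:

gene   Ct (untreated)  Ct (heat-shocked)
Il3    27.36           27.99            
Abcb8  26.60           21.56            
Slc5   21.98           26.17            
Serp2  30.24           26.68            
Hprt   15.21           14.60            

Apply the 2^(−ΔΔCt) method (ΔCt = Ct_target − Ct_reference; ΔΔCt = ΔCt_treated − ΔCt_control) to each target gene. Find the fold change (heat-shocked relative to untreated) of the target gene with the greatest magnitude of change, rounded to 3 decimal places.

Il3: ΔΔCt = (27.99−14.60) − (27.36−15.21) = 13.39 − 12.15 = 1.24; fold change = 2^-1.24 = 0.423
Abcb8: ΔΔCt = (21.56−14.60) − (26.60−15.21) = 6.96 − 11.39 = -4.43; fold change = 2^4.43 = 21.556
Slc5: ΔΔCt = (26.17−14.60) − (21.98−15.21) = 11.57 − 6.77 = 4.80; fold change = 2^-4.80 = 0.036
Serp2: ΔΔCt = (26.68−14.60) − (30.24−15.21) = 12.08 − 15.03 = -2.95; fold change = 2^2.95 = 7.727
Slc5 has the largest |ΔΔCt| = 4.80.

0.036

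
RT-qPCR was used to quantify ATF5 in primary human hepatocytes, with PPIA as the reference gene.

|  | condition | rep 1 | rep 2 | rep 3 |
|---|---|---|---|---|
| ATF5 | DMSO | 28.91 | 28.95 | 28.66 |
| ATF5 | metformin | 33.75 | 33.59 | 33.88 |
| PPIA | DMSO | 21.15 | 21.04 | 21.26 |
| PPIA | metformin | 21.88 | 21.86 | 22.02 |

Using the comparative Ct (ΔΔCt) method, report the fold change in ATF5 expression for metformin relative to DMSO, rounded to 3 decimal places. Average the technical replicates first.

0.057

Mean Ct: ATF5 DMSO 28.840; ATF5 metformin 33.740; PPIA DMSO 21.150; PPIA metformin 21.920
ΔCt(DMSO) = 28.840 − 21.150 = 7.690
ΔCt(metformin) = 33.740 − 21.920 = 11.820
ΔΔCt = 11.820 − 7.690 = 4.130
Fold change = 2^(−4.130) = 0.0571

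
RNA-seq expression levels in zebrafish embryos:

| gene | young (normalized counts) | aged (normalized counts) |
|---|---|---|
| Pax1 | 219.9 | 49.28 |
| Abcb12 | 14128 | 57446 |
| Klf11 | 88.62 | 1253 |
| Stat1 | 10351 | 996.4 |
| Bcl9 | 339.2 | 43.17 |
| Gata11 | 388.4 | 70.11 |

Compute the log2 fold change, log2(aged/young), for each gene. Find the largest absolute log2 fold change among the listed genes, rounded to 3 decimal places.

log2(49.28/219.9) = -2.158  (Pax1)
log2(57446/14128) = 2.024  (Abcb12)
log2(1253/88.62) = 3.822  (Klf11)
log2(996.4/10351) = -3.377  (Stat1)
log2(43.17/339.2) = -2.974  (Bcl9)
log2(70.11/388.4) = -2.470  (Gata11)
The largest magnitude belongs to Klf11.

3.822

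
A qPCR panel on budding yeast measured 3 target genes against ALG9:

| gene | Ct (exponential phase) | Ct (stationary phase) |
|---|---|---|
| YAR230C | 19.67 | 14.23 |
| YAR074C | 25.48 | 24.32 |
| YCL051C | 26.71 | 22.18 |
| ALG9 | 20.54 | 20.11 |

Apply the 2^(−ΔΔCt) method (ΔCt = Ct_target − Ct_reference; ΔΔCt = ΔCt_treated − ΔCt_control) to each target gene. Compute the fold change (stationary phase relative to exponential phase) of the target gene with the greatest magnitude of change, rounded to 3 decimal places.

YAR230C: ΔΔCt = (14.23−20.11) − (19.67−20.54) = -5.88 − (-0.87) = -5.01; fold change = 2^5.01 = 32.223
YAR074C: ΔΔCt = (24.32−20.11) − (25.48−20.54) = 4.21 − 4.94 = -0.73; fold change = 2^0.73 = 1.659
YCL051C: ΔΔCt = (22.18−20.11) − (26.71−20.54) = 2.07 − 6.17 = -4.10; fold change = 2^4.10 = 17.148
YAR230C has the largest |ΔΔCt| = 5.01.

32.223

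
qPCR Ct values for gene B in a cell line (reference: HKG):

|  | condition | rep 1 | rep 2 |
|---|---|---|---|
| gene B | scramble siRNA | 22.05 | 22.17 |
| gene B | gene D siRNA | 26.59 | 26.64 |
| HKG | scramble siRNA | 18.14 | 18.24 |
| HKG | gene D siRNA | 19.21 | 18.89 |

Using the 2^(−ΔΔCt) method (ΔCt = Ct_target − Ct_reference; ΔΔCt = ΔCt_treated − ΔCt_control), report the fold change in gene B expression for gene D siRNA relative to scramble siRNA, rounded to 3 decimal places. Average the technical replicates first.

Mean Ct: gene B scramble siRNA 22.110; gene B gene D siRNA 26.615; HKG scramble siRNA 18.190; HKG gene D siRNA 19.050
ΔCt(scramble siRNA) = 22.110 − 18.190 = 3.920
ΔCt(gene D siRNA) = 26.615 − 19.050 = 7.565
ΔΔCt = 7.565 − 3.920 = 3.645
Fold change = 2^(−3.645) = 0.0799

0.080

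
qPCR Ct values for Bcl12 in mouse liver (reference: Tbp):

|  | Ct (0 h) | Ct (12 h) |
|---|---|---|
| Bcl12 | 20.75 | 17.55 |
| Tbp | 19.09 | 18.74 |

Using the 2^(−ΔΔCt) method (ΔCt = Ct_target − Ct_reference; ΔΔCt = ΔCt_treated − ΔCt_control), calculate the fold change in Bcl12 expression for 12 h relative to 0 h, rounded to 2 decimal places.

ΔCt(0 h) = 20.750 − 19.090 = 1.660
ΔCt(12 h) = 17.550 − 18.740 = -1.190
ΔΔCt = -1.190 − 1.660 = -2.850
Fold change = 2^(−(-2.850)) = 2^2.850 = 7.210

7.21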